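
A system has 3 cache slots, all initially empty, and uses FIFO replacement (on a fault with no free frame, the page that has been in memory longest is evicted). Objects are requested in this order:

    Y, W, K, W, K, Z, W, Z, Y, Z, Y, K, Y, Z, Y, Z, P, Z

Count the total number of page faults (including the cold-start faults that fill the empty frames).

Y -> fault, frames {Y}
W -> fault, frames {Y,W}
K -> fault, frames {Y,W,K}
W -> hit
K -> hit
Z -> fault, evict Y, frames {W,K,Z}
W -> hit
Z -> hit
Y -> fault, evict W, frames {K,Z,Y}
Z -> hit
Y -> hit
K -> hit
Y -> hit
Z -> hit
Y -> hit
Z -> hit
P -> fault, evict K, frames {Z,Y,P}
Z -> hit
Page faults: 6.

6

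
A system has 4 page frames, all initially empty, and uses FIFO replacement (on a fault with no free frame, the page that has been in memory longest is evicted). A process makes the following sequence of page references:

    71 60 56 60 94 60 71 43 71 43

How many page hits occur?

71: miss, frames [71]
60: miss, frames [71, 60]
56: miss, frames [71, 60, 56]
60: hit
94: miss, frames [71, 60, 56, 94]
60: hit
71: hit
43: miss, evict 71, frames [60, 56, 94, 43]
71: miss, evict 60, frames [56, 94, 43, 71]
43: hit
Hits: 4.

4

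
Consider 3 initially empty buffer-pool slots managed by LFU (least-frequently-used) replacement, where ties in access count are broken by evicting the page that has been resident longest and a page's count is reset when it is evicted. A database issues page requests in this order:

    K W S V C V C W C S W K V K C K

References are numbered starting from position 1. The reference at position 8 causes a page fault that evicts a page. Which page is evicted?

pos 1: K -> miss, frames [K]
pos 2: W -> miss, frames [K, W]
pos 3: S -> miss, frames [K, W, S]
pos 4: V -> miss, evict K, frames [W, S, V]
pos 5: C -> miss, evict W, frames [S, V, C]
pos 6: V -> hit
pos 7: C -> hit
pos 8: W -> miss, evict S, frames [V, C, W]
At position 8, page S is evicted.

S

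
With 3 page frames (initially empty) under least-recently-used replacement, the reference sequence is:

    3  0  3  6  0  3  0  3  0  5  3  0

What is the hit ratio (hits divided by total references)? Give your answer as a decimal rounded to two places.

3 -> miss, frames (3)
0 -> miss, frames (3 0)
3 -> hit
6 -> miss, frames (0 3 6)
0 -> hit
3 -> hit
0 -> hit
3 -> hit
0 -> hit
5 -> miss, evict 6, frames (3 0 5)
3 -> hit
0 -> hit
Hits: 8 of 12 references → 8/12 = 0.6667.

0.67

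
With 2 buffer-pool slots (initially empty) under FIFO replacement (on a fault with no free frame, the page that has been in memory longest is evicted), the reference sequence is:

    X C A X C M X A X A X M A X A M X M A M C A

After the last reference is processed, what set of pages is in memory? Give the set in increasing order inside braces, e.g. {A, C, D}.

{A, C}

X: miss, frames (X)
C: miss, frames (X C)
A: miss, evict X, frames (C A)
X: miss, evict C, frames (A X)
C: miss, evict A, frames (X C)
M: miss, evict X, frames (C M)
X: miss, evict C, frames (M X)
A: miss, evict M, frames (X A)
X: hit
A: hit
X: hit
M: miss, evict X, frames (A M)
A: hit
X: miss, evict A, frames (M X)
A: miss, evict M, frames (X A)
M: miss, evict X, frames (A M)
X: miss, evict A, frames (M X)
M: hit
A: miss, evict M, frames (X A)
M: miss, evict X, frames (A M)
C: miss, evict A, frames (M C)
A: miss, evict M, frames (C A)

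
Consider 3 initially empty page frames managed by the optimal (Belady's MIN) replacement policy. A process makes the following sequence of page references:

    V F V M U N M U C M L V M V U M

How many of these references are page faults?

8

V: miss, frames {V}
F: miss, frames {V,F}
V: hit
M: miss, frames {V,F,M}
U: miss, evict F, frames {V,M,U}
N: miss, evict V, frames {M,U,N}
M: hit
U: hit
C: miss, evict N, frames {M,U,C}
M: hit
L: miss, evict C, frames {M,U,L}
V: miss, evict L, frames {M,U,V}
M: hit
V: hit
U: hit
M: hit
Page faults: 8.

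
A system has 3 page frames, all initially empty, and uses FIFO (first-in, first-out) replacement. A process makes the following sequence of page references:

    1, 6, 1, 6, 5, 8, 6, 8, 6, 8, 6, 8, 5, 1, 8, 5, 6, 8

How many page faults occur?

1 → fault, frames (1)
6 → fault, frames (1 6)
1 → hit
6 → hit
5 → fault, frames (1 6 5)
8 → fault, evict 1, frames (6 5 8)
6 → hit
8 → hit
6 → hit
8 → hit
6 → hit
8 → hit
5 → hit
1 → fault, evict 6, frames (5 8 1)
8 → hit
5 → hit
6 → fault, evict 5, frames (8 1 6)
8 → hit
Page faults: 6.

6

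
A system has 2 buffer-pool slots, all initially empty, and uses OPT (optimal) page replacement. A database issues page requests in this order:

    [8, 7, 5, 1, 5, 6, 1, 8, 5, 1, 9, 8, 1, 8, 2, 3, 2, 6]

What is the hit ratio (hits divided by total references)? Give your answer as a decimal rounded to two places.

0.33

8 → fault, frames {8}
7 → fault, frames {8,7}
5 → fault, evict 7, frames {8,5}
1 → fault, evict 8, frames {5,1}
5 → hit
6 → fault, evict 5, frames {1,6}
1 → hit
8 → fault, evict 6, frames {1,8}
5 → fault, evict 8, frames {1,5}
1 → hit
9 → fault, evict 5, frames {1,9}
8 → fault, evict 9, frames {1,8}
1 → hit
8 → hit
2 → fault, evict 8, frames {1,2}
3 → fault, evict 1, frames {2,3}
2 → hit
6 → fault, evict 3, frames {2,6}
Hits: 6 of 18 references → 6/18 = 0.3333.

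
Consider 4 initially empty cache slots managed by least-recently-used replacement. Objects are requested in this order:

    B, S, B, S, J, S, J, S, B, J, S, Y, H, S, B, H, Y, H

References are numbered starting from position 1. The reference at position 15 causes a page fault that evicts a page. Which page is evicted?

J

pos 1: B → miss, frames [B]
pos 2: S → miss, frames [B, S]
pos 3: B → hit
pos 4: S → hit
pos 5: J → miss, frames [B, S, J]
pos 6: S → hit
pos 7: J → hit
pos 8: S → hit
pos 9: B → hit
pos 10: J → hit
pos 11: S → hit
pos 12: Y → miss, frames [B, J, S, Y]
pos 13: H → miss, evict B, frames [J, S, Y, H]
pos 14: S → hit
pos 15: B → miss, evict J, frames [Y, H, S, B]
At position 15, page J is evicted.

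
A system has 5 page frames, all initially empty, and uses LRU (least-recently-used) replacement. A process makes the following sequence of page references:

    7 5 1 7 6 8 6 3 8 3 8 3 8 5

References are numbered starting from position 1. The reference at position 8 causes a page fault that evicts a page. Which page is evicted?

pos 1: 7 -> miss, frames [7]
pos 2: 5 -> miss, frames [7, 5]
pos 3: 1 -> miss, frames [7, 5, 1]
pos 4: 7 -> hit
pos 5: 6 -> miss, frames [5, 1, 7, 6]
pos 6: 8 -> miss, frames [5, 1, 7, 6, 8]
pos 7: 6 -> hit
pos 8: 3 -> miss, evict 5, frames [1, 7, 8, 6, 3]
At position 8, page 5 is evicted.

5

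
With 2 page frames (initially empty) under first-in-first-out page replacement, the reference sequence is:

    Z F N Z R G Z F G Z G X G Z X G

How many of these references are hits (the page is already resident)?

Z → miss, frames (Z)
F → miss, frames (Z F)
N → miss, evict Z, frames (F N)
Z → miss, evict F, frames (N Z)
R → miss, evict N, frames (Z R)
G → miss, evict Z, frames (R G)
Z → miss, evict R, frames (G Z)
F → miss, evict G, frames (Z F)
G → miss, evict Z, frames (F G)
Z → miss, evict F, frames (G Z)
G → hit
X → miss, evict G, frames (Z X)
G → miss, evict Z, frames (X G)
Z → miss, evict X, frames (G Z)
X → miss, evict G, frames (Z X)
G → miss, evict Z, frames (X G)
Hits: 1.

1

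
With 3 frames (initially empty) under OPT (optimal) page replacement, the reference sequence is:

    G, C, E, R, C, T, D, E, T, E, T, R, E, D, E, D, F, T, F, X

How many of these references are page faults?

10

G → fault, frames (G)
C → fault, frames (G C)
E → fault, frames (G C E)
R → fault, evict G, frames (C E R)
C → hit
T → fault, evict C, frames (E R T)
D → fault, evict R, frames (E T D)
E → hit
T → hit
E → hit
T → hit
R → fault, evict T, frames (E D R)
E → hit
D → hit
E → hit
D → hit
F → fault, evict R, frames (E D F)
T → fault, evict D, frames (E F T)
F → hit
X → fault, evict T, frames (E F X)
Page faults: 10.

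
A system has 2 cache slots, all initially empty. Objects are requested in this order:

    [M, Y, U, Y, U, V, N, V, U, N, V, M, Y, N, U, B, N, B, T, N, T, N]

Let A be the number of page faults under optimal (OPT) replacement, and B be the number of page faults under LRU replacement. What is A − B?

Under OPT: F F F . . F F . F . F F F . F F . . F . . . → 12 faults.
Under LRU: F F F . . F F . F F F F F F F F F . F F . . → 16 faults.
A − B = 12 − 16 = -4.

-4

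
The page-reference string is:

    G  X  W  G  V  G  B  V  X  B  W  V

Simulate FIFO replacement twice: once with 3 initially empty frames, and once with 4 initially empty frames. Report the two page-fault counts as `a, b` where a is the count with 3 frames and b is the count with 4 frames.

3 frames: F F F . F F F . F . F F → 9 faults.
4 frames: F F F . F . F . . . . . → 5 faults.
5 < 9: adding a frame reduced faults, as is typical.

9, 5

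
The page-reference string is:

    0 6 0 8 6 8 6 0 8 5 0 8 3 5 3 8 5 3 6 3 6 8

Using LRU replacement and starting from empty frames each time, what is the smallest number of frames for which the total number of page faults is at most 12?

f=1: 22 faults
f=2: 16 faults
f=3: 8 faults
f=4: 6 faults
f=5: 5 faults
Smallest f with faults ≤ 12 is 3.

3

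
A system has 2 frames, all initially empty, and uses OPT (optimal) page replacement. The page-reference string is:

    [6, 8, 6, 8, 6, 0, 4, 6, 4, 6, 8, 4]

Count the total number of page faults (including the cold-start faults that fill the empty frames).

6 -> miss, frames {6}
8 -> miss, frames {6,8}
6 -> hit
8 -> hit
6 -> hit
0 -> miss, evict 8, frames {6,0}
4 -> miss, evict 0, frames {6,4}
6 -> hit
4 -> hit
6 -> hit
8 -> miss, evict 6, frames {4,8}
4 -> hit
Page faults: 5.

5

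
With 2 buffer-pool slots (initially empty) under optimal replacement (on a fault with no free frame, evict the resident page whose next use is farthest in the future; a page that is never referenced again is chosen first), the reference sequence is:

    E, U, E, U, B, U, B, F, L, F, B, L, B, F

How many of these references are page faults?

7

E → fault, frames (E)
U → fault, frames (E U)
E → hit
U → hit
B → fault, evict E, frames (U B)
U → hit
B → hit
F → fault, evict U, frames (B F)
L → fault, evict B, frames (F L)
F → hit
B → fault, evict F, frames (L B)
L → hit
B → hit
F → fault, evict B, frames (L F)
Page faults: 7.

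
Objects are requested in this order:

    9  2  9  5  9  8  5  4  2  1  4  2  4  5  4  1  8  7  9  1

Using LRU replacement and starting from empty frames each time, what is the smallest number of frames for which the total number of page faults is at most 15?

3

f=1: 20 faults
f=2: 16 faults
f=3: 13 faults
f=4: 10 faults
f=5: 8 faults
f=6: 8 faults
f=7: 7 faults
Smallest f with faults ≤ 15 is 3.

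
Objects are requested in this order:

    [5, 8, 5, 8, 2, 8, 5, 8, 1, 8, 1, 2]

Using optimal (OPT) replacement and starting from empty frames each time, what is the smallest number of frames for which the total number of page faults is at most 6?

2

f=1: 12 faults
f=2: 6 faults
f=3: 4 faults
f=4: 4 faults
Smallest f with faults ≤ 6 is 2.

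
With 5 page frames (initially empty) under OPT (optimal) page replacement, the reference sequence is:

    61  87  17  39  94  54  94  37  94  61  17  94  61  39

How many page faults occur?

7

61: miss, frames [61]
87: miss, frames [61, 87]
17: miss, frames [61, 87, 17]
39: miss, frames [61, 87, 17, 39]
94: miss, frames [61, 87, 17, 39, 94]
54: miss, evict 87, frames [61, 17, 39, 94, 54]
94: hit
37: miss, evict 54, frames [61, 17, 39, 94, 37]
94: hit
61: hit
17: hit
94: hit
61: hit
39: hit
Page faults: 7.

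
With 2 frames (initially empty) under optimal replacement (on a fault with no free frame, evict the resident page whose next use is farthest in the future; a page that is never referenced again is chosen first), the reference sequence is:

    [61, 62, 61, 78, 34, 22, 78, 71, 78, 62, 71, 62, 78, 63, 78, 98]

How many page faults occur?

10

61 -> miss, frames (61)
62 -> miss, frames (61 62)
61 -> hit
78 -> miss, evict 61, frames (62 78)
34 -> miss, evict 62, frames (78 34)
22 -> miss, evict 34, frames (78 22)
78 -> hit
71 -> miss, evict 22, frames (78 71)
78 -> hit
62 -> miss, evict 78, frames (71 62)
71 -> hit
62 -> hit
78 -> miss, evict 62, frames (71 78)
63 -> miss, evict 71, frames (78 63)
78 -> hit
98 -> miss, evict 63, frames (78 98)
Page faults: 10.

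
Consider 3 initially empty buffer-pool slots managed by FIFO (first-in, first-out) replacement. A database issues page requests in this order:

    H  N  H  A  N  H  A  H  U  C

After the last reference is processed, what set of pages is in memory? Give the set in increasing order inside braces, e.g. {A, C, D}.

H: miss, frames {H}
N: miss, frames {H,N}
H: hit
A: miss, frames {H,N,A}
N: hit
H: hit
A: hit
H: hit
U: miss, evict H, frames {N,A,U}
C: miss, evict N, frames {A,U,C}

{A, C, U}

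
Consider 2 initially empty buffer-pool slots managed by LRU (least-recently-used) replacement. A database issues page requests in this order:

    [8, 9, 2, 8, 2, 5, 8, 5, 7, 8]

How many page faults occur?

8

8 → fault, frames [8]
9 → fault, frames [8, 9]
2 → fault, evict 8, frames [9, 2]
8 → fault, evict 9, frames [2, 8]
2 → hit
5 → fault, evict 8, frames [2, 5]
8 → fault, evict 2, frames [5, 8]
5 → hit
7 → fault, evict 8, frames [5, 7]
8 → fault, evict 5, frames [7, 8]
Page faults: 8.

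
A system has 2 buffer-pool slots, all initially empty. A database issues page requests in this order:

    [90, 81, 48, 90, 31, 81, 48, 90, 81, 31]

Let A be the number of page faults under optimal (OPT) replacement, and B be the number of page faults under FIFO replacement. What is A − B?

Under OPT: F F F . F F . F . F → 7 faults.
Under FIFO: F F F F F F F F F F → 10 faults.
A − B = 7 − 10 = -3.

-3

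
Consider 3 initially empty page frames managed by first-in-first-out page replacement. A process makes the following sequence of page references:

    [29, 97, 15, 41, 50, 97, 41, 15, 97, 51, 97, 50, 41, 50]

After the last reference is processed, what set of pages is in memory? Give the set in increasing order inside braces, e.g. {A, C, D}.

29 → miss, frames (29)
97 → miss, frames (29 97)
15 → miss, frames (29 97 15)
41 → miss, evict 29, frames (97 15 41)
50 → miss, evict 97, frames (15 41 50)
97 → miss, evict 15, frames (41 50 97)
41 → hit
15 → miss, evict 41, frames (50 97 15)
97 → hit
51 → miss, evict 50, frames (97 15 51)
97 → hit
50 → miss, evict 97, frames (15 51 50)
41 → miss, evict 15, frames (51 50 41)
50 → hit

{41, 50, 51}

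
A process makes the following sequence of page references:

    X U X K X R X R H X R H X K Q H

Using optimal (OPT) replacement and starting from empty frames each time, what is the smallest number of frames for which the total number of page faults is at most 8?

3

f=1: 16 faults
f=2: 9 faults
f=3: 7 faults
f=4: 6 faults
f=5: 6 faults
f=6: 6 faults
Smallest f with faults ≤ 8 is 3.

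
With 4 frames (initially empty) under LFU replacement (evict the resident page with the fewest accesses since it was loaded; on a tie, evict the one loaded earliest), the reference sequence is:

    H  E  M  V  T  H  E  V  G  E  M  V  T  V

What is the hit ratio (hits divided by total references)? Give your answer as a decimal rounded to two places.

H -> fault, frames {H}
E -> fault, frames {H,E}
M -> fault, frames {H,E,M}
V -> fault, frames {H,E,M,V}
T -> fault, evict H, frames {E,M,V,T}
H -> fault, evict E, frames {M,V,T,H}
E -> fault, evict M, frames {V,T,H,E}
V -> hit
G -> fault, evict T, frames {V,H,E,G}
E -> hit
M -> fault, evict H, frames {V,E,G,M}
V -> hit
T -> fault, evict G, frames {V,E,M,T}
V -> hit
Hits: 4 of 14 references → 4/14 = 0.2857.

0.29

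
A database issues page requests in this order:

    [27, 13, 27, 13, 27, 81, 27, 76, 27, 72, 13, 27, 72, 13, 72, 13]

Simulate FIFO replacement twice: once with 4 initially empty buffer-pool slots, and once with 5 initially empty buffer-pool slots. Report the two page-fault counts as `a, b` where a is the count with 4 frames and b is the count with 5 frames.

4 frames: F F . . . F . F . F . F . F . . → 7 faults.
5 frames: F F . . . F . F . F . . . . . . → 5 faults.
5 < 7: adding a frame reduced faults, as is typical.

7, 5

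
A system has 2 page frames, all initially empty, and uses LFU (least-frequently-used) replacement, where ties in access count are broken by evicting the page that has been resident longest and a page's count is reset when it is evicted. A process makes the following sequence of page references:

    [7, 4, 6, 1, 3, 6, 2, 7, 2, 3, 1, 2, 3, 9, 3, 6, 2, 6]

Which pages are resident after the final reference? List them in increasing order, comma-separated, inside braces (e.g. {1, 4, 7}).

{2, 6}

7 -> fault, frames (7)
4 -> fault, frames (7 4)
6 -> fault, evict 7, frames (4 6)
1 -> fault, evict 4, frames (6 1)
3 -> fault, evict 6, frames (1 3)
6 -> fault, evict 1, frames (3 6)
2 -> fault, evict 3, frames (6 2)
7 -> fault, evict 6, frames (2 7)
2 -> hit
3 -> fault, evict 7, frames (2 3)
1 -> fault, evict 3, frames (2 1)
2 -> hit
3 -> fault, evict 1, frames (2 3)
9 -> fault, evict 3, frames (2 9)
3 -> fault, evict 9, frames (2 3)
6 -> fault, evict 3, frames (2 6)
2 -> hit
6 -> hit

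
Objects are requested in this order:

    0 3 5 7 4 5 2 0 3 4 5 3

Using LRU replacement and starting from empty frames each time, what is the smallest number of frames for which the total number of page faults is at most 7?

f=1: 12 faults
f=2: 12 faults
f=3: 10 faults
f=4: 10 faults
f=5: 8 faults
f=6: 6 faults
Smallest f with faults ≤ 7 is 6.

6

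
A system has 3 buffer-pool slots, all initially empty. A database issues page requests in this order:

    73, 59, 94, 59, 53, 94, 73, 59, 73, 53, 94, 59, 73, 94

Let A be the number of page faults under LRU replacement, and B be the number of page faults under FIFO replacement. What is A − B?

Under LRU: F F F . F . F F . F F F F . → 10 faults.
Under FIFO: F F F . F . F F . . F . . . → 7 faults.
A − B = 10 − 7 = 3.

3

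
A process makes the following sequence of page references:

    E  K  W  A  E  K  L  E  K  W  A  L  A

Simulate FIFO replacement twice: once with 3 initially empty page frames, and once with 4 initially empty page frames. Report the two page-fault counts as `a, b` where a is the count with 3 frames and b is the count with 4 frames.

9, 10

3 frames: F F F F F F F . . F F . . → 9 faults.
4 frames: F F F F . . F F F F F F . → 10 faults.
10 > 9: adding a frame increased faults — Belady's anomaly.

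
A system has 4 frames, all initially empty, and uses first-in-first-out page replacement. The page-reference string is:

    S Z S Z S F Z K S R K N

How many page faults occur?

S -> miss, frames (S)
Z -> miss, frames (S Z)
S -> hit
Z -> hit
S -> hit
F -> miss, frames (S Z F)
Z -> hit
K -> miss, frames (S Z F K)
S -> hit
R -> miss, evict S, frames (Z F K R)
K -> hit
N -> miss, evict Z, frames (F K R N)
Page faults: 6.

6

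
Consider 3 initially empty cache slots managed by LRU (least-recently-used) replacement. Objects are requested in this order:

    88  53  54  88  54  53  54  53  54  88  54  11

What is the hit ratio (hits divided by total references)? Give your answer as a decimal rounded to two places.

88 -> miss, frames [88]
53 -> miss, frames [88, 53]
54 -> miss, frames [88, 53, 54]
88 -> hit
54 -> hit
53 -> hit
54 -> hit
53 -> hit
54 -> hit
88 -> hit
54 -> hit
11 -> miss, evict 53, frames [88, 54, 11]
Hits: 8 of 12 references → 8/12 = 0.6667.

0.67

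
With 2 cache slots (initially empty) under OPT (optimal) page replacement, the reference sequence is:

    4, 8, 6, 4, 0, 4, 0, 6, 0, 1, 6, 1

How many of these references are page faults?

4 -> fault, frames (4)
8 -> fault, frames (4 8)
6 -> fault, evict 8, frames (4 6)
4 -> hit
0 -> fault, evict 6, frames (4 0)
4 -> hit
0 -> hit
6 -> fault, evict 4, frames (0 6)
0 -> hit
1 -> fault, evict 0, frames (6 1)
6 -> hit
1 -> hit
Page faults: 6.

6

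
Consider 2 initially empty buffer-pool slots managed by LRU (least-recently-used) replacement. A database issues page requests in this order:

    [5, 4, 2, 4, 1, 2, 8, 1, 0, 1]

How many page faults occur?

5 -> miss, frames [5]
4 -> miss, frames [5, 4]
2 -> miss, evict 5, frames [4, 2]
4 -> hit
1 -> miss, evict 2, frames [4, 1]
2 -> miss, evict 4, frames [1, 2]
8 -> miss, evict 1, frames [2, 8]
1 -> miss, evict 2, frames [8, 1]
0 -> miss, evict 8, frames [1, 0]
1 -> hit
Page faults: 8.

8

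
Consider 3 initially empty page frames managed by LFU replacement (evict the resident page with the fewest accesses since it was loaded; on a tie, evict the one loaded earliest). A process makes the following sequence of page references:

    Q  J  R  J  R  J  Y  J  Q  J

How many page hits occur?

Q -> fault, frames (Q)
J -> fault, frames (Q J)
R -> fault, frames (Q J R)
J -> hit
R -> hit
J -> hit
Y -> fault, evict Q, frames (J R Y)
J -> hit
Q -> fault, evict Y, frames (J R Q)
J -> hit
Hits: 5.

5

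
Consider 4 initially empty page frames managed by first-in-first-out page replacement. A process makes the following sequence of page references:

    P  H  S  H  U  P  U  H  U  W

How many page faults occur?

5

P: miss, frames [P]
H: miss, frames [P, H]
S: miss, frames [P, H, S]
H: hit
U: miss, frames [P, H, S, U]
P: hit
U: hit
H: hit
U: hit
W: miss, evict P, frames [H, S, U, W]
Page faults: 5.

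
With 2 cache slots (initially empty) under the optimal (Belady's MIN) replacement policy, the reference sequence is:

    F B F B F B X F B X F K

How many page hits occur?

F: fault, frames [F]
B: fault, frames [F, B]
F: hit
B: hit
F: hit
B: hit
X: fault, evict B, frames [F, X]
F: hit
B: fault, evict F, frames [X, B]
X: hit
F: fault, evict B, frames [X, F]
K: fault, evict F, frames [X, K]
Hits: 6.

6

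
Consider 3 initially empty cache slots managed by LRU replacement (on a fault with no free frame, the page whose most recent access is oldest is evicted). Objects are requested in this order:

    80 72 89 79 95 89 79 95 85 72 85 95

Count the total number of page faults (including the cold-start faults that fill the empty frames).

7

80: miss, frames {80}
72: miss, frames {80,72}
89: miss, frames {80,72,89}
79: miss, evict 80, frames {72,89,79}
95: miss, evict 72, frames {89,79,95}
89: hit
79: hit
95: hit
85: miss, evict 89, frames {79,95,85}
72: miss, evict 79, frames {95,85,72}
85: hit
95: hit
Page faults: 7.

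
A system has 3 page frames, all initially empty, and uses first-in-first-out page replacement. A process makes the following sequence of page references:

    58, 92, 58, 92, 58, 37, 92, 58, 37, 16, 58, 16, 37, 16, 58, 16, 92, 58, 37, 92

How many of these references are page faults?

7

58: miss, frames (58)
92: miss, frames (58 92)
58: hit
92: hit
58: hit
37: miss, frames (58 92 37)
92: hit
58: hit
37: hit
16: miss, evict 58, frames (92 37 16)
58: miss, evict 92, frames (37 16 58)
16: hit
37: hit
16: hit
58: hit
16: hit
92: miss, evict 37, frames (16 58 92)
58: hit
37: miss, evict 16, frames (58 92 37)
92: hit
Page faults: 7.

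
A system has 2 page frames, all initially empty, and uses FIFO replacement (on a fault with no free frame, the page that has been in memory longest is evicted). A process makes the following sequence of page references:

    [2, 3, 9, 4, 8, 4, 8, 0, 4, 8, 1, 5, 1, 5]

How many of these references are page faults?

2 → fault, frames [2]
3 → fault, frames [2, 3]
9 → fault, evict 2, frames [3, 9]
4 → fault, evict 3, frames [9, 4]
8 → fault, evict 9, frames [4, 8]
4 → hit
8 → hit
0 → fault, evict 4, frames [8, 0]
4 → fault, evict 8, frames [0, 4]
8 → fault, evict 0, frames [4, 8]
1 → fault, evict 4, frames [8, 1]
5 → fault, evict 8, frames [1, 5]
1 → hit
5 → hit
Page faults: 10.

10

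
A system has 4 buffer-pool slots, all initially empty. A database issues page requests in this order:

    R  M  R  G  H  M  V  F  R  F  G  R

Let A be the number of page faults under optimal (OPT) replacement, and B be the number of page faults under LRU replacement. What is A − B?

Under OPT: F F . F F . F F . . . . → 6 faults.
Under LRU: F F . F F . F F F . F . → 8 faults.
A − B = 6 − 8 = -2.

-2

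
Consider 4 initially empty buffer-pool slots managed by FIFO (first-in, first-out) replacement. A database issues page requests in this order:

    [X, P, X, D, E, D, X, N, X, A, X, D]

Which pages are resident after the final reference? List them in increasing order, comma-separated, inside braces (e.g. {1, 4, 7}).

X -> fault, frames [X]
P -> fault, frames [X, P]
X -> hit
D -> fault, frames [X, P, D]
E -> fault, frames [X, P, D, E]
D -> hit
X -> hit
N -> fault, evict X, frames [P, D, E, N]
X -> fault, evict P, frames [D, E, N, X]
A -> fault, evict D, frames [E, N, X, A]
X -> hit
D -> fault, evict E, frames [N, X, A, D]

{A, D, N, X}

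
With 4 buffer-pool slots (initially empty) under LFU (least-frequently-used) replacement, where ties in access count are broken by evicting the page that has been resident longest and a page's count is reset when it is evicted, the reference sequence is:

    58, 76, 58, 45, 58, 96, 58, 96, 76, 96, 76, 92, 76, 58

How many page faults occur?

58 -> fault, frames (58)
76 -> fault, frames (58 76)
58 -> hit
45 -> fault, frames (58 76 45)
58 -> hit
96 -> fault, frames (58 76 45 96)
58 -> hit
96 -> hit
76 -> hit
96 -> hit
76 -> hit
92 -> fault, evict 45, frames (58 76 96 92)
76 -> hit
58 -> hit
Page faults: 5.

5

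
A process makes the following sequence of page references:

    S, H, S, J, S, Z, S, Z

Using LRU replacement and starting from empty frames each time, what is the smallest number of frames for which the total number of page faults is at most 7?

f=1: 8 faults
f=2: 4 faults
f=3: 4 faults
f=4: 4 faults
Smallest f with faults ≤ 7 is 2.

2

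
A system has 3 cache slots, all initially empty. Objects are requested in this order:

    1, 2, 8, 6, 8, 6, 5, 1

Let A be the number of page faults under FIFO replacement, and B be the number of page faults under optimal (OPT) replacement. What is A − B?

Under FIFO: F F F F . . F F → 6 faults.
Under OPT: F F F F . . F . → 5 faults.
A − B = 6 − 5 = 1.

1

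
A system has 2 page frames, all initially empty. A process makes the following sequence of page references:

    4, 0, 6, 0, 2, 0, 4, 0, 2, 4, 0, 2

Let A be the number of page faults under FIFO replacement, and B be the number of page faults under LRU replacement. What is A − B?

Under FIFO: F F F . F F F . F . F . → 8 faults.
Under LRU: F F F . F . F . F F F F → 9 faults.
A − B = 8 − 9 = -1.

-1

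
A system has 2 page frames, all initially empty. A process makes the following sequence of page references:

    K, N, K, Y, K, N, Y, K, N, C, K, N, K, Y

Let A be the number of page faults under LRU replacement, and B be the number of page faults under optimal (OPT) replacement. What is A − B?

Under LRU: F F . F . F F F F F F F . F → 11 faults.
Under OPT: F F . F . F . F . F . F . F → 8 faults.
A − B = 11 − 8 = 3.

3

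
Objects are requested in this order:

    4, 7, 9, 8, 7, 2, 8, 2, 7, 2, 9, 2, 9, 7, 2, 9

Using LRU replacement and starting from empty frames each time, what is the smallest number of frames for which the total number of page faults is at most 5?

4

f=1: 16 faults
f=2: 12 faults
f=3: 6 faults
f=4: 5 faults
f=5: 5 faults
Smallest f with faults ≤ 5 is 4.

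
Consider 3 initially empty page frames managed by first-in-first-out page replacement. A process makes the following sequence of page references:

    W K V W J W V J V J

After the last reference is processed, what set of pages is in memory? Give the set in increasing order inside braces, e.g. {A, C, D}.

W -> miss, frames [W]
K -> miss, frames [W, K]
V -> miss, frames [W, K, V]
W -> hit
J -> miss, evict W, frames [K, V, J]
W -> miss, evict K, frames [V, J, W]
V -> hit
J -> hit
V -> hit
J -> hit

{J, V, W}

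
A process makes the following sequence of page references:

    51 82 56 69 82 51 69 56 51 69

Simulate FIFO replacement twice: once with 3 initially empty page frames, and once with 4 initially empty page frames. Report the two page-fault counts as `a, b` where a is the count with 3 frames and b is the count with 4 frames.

3 frames: F F F F . F . . . . → 5 faults.
4 frames: F F F F . . . . . . → 4 faults.
4 < 5: adding a frame reduced faults, as is typical.

5, 4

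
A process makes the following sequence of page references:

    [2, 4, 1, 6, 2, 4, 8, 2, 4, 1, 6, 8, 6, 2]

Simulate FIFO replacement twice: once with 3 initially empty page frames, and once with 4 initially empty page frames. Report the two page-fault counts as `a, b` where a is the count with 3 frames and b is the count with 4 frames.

10, 11

3 frames: F F F F F F F . . F F . . F → 10 faults.
4 frames: F F F F . . F F F F F F . F → 11 faults.
11 > 10: adding a frame increased faults — Belady's anomaly.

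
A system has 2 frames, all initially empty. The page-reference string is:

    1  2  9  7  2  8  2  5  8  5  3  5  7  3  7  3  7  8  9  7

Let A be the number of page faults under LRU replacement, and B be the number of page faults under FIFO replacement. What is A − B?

Under LRU: F F F F F F . F F . F . F F . . . F F F → 14 faults.
Under FIFO: F F F F F F . F . . F . F . . . . F F F → 12 faults.
A − B = 14 − 12 = 2.

2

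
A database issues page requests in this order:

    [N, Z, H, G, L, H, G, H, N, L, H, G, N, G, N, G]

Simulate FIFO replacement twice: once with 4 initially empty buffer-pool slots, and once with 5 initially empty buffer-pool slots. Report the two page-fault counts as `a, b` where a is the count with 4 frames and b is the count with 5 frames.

4 frames: F F F F F . . . F . . . . . . . → 6 faults.
5 frames: F F F F F . . . . . . . . . . . → 5 faults.
5 < 6: adding a frame reduced faults, as is typical.

6, 5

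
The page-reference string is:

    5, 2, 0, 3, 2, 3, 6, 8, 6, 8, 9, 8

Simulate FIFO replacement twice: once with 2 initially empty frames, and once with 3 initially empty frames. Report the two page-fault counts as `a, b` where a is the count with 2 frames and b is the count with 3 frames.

2 frames: F F F F F . F F . . F . → 8 faults.
3 frames: F F F F . . F F . . F . → 7 faults.
7 < 8: adding a frame reduced faults, as is typical.

8, 7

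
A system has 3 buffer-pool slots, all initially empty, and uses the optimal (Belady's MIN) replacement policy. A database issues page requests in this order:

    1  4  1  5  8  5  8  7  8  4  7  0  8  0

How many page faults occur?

1 -> fault, frames (1)
4 -> fault, frames (1 4)
1 -> hit
5 -> fault, frames (1 4 5)
8 -> fault, evict 1, frames (4 5 8)
5 -> hit
8 -> hit
7 -> fault, evict 5, frames (4 8 7)
8 -> hit
4 -> hit
7 -> hit
0 -> fault, evict 7, frames (4 8 0)
8 -> hit
0 -> hit
Page faults: 6.

6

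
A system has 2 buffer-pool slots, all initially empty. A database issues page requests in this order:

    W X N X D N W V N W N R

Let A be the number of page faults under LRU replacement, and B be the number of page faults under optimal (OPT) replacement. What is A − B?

Under LRU: F F F . F F F F F F . F → 10 faults.
Under OPT: F F F . F . F F . F . F → 8 faults.
A − B = 10 − 8 = 2.

2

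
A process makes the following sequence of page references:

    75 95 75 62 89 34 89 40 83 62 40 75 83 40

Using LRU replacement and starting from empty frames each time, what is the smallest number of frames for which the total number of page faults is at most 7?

6

f=1: 14 faults
f=2: 12 faults
f=3: 10 faults
f=4: 9 faults
f=5: 8 faults
f=6: 7 faults
f=7: 7 faults
Smallest f with faults ≤ 7 is 6.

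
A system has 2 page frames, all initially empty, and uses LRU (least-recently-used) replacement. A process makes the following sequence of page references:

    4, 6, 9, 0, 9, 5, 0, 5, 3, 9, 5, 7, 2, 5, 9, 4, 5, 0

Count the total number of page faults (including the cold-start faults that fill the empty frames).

16

4: miss, frames (4)
6: miss, frames (4 6)
9: miss, evict 4, frames (6 9)
0: miss, evict 6, frames (9 0)
9: hit
5: miss, evict 0, frames (9 5)
0: miss, evict 9, frames (5 0)
5: hit
3: miss, evict 0, frames (5 3)
9: miss, evict 5, frames (3 9)
5: miss, evict 3, frames (9 5)
7: miss, evict 9, frames (5 7)
2: miss, evict 5, frames (7 2)
5: miss, evict 7, frames (2 5)
9: miss, evict 2, frames (5 9)
4: miss, evict 5, frames (9 4)
5: miss, evict 9, frames (4 5)
0: miss, evict 4, frames (5 0)
Page faults: 16.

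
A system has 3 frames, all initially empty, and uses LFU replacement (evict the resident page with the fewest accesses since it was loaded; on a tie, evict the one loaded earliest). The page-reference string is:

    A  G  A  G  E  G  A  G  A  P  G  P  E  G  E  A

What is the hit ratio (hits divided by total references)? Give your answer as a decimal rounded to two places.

0.69

A: fault, frames (A)
G: fault, frames (A G)
A: hit
G: hit
E: fault, frames (A G E)
G: hit
A: hit
G: hit
A: hit
P: fault, evict E, frames (A G P)
G: hit
P: hit
E: fault, evict P, frames (A G E)
G: hit
E: hit
A: hit
Hits: 11 of 16 references → 11/16 = 0.6875.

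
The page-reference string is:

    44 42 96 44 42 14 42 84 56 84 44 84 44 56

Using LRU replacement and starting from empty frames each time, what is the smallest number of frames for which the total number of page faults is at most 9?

3

f=1: 14 faults
f=2: 10 faults
f=3: 7 faults
f=4: 7 faults
f=5: 6 faults
f=6: 6 faults
Smallest f with faults ≤ 9 is 3.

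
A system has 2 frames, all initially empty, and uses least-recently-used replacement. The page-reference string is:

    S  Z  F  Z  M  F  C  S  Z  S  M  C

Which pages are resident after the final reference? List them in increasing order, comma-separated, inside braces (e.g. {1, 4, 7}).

S: fault, frames {S}
Z: fault, frames {S,Z}
F: fault, evict S, frames {Z,F}
Z: hit
M: fault, evict F, frames {Z,M}
F: fault, evict Z, frames {M,F}
C: fault, evict M, frames {F,C}
S: fault, evict F, frames {C,S}
Z: fault, evict C, frames {S,Z}
S: hit
M: fault, evict Z, frames {S,M}
C: fault, evict S, frames {M,C}

{C, M}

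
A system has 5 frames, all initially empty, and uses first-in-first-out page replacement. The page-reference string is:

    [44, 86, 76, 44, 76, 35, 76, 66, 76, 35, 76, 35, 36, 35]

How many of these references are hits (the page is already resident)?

44: fault, frames (44)
86: fault, frames (44 86)
76: fault, frames (44 86 76)
44: hit
76: hit
35: fault, frames (44 86 76 35)
76: hit
66: fault, frames (44 86 76 35 66)
76: hit
35: hit
76: hit
35: hit
36: fault, evict 44, frames (86 76 35 66 36)
35: hit
Hits: 8.

8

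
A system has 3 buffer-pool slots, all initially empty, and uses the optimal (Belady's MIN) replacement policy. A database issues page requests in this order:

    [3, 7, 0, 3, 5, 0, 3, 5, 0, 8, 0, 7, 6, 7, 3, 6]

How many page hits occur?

9

3 → miss, frames {3}
7 → miss, frames {3,7}
0 → miss, frames {3,7,0}
3 → hit
5 → miss, evict 7, frames {3,0,5}
0 → hit
3 → hit
5 → hit
0 → hit
8 → miss, evict 5, frames {3,0,8}
0 → hit
7 → miss, evict 8, frames {3,0,7}
6 → miss, evict 0, frames {3,7,6}
7 → hit
3 → hit
6 → hit
Hits: 9.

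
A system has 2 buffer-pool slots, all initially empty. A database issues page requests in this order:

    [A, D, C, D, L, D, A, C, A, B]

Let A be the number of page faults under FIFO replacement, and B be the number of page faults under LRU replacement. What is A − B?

1

Under FIFO: F F F . F F F F . F → 8 faults.
Under LRU: F F F . F . F F . F → 7 faults.
A − B = 8 − 7 = 1.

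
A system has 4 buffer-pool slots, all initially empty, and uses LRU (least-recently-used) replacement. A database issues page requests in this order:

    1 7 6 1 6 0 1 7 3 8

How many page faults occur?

6

1 → fault, frames {1}
7 → fault, frames {1,7}
6 → fault, frames {1,7,6}
1 → hit
6 → hit
0 → fault, frames {7,1,6,0}
1 → hit
7 → hit
3 → fault, evict 6, frames {0,1,7,3}
8 → fault, evict 0, frames {1,7,3,8}
Page faults: 6.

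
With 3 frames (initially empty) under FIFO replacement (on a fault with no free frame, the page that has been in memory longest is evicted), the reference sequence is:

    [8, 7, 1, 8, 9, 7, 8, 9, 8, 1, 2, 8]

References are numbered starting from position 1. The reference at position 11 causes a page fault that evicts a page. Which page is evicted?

1

pos 1: 8 -> fault, frames [8]
pos 2: 7 -> fault, frames [8, 7]
pos 3: 1 -> fault, frames [8, 7, 1]
pos 4: 8 -> hit
pos 5: 9 -> fault, evict 8, frames [7, 1, 9]
pos 6: 7 -> hit
pos 7: 8 -> fault, evict 7, frames [1, 9, 8]
pos 8: 9 -> hit
pos 9: 8 -> hit
pos 10: 1 -> hit
pos 11: 2 -> fault, evict 1, frames [9, 8, 2]
At position 11, page 1 is evicted.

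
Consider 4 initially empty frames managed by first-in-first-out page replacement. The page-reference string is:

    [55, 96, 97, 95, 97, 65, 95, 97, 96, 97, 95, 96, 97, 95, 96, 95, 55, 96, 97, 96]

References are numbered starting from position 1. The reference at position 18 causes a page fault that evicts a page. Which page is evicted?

pos 1: 55: fault, frames {55}
pos 2: 96: fault, frames {55,96}
pos 3: 97: fault, frames {55,96,97}
pos 4: 95: fault, frames {55,96,97,95}
pos 5: 97: hit
pos 6: 65: fault, evict 55, frames {96,97,95,65}
pos 7: 95: hit
pos 8: 97: hit
pos 9: 96: hit
pos 10: 97: hit
pos 11: 95: hit
pos 12: 96: hit
pos 13: 97: hit
pos 14: 95: hit
pos 15: 96: hit
pos 16: 95: hit
pos 17: 55: fault, evict 96, frames {97,95,65,55}
pos 18: 96: fault, evict 97, frames {95,65,55,96}
At position 18, page 97 is evicted.

97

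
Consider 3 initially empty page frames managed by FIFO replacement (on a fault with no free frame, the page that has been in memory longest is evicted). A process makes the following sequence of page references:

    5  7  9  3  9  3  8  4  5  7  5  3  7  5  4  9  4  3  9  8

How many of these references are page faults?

12

5: miss, frames {5}
7: miss, frames {5,7}
9: miss, frames {5,7,9}
3: miss, evict 5, frames {7,9,3}
9: hit
3: hit
8: miss, evict 7, frames {9,3,8}
4: miss, evict 9, frames {3,8,4}
5: miss, evict 3, frames {8,4,5}
7: miss, evict 8, frames {4,5,7}
5: hit
3: miss, evict 4, frames {5,7,3}
7: hit
5: hit
4: miss, evict 5, frames {7,3,4}
9: miss, evict 7, frames {3,4,9}
4: hit
3: hit
9: hit
8: miss, evict 3, frames {4,9,8}
Page faults: 12.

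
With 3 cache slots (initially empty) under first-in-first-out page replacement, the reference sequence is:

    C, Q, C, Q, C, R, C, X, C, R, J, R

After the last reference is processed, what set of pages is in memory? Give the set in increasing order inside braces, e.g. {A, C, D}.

{C, J, R}

C: fault, frames (C)
Q: fault, frames (C Q)
C: hit
Q: hit
C: hit
R: fault, frames (C Q R)
C: hit
X: fault, evict C, frames (Q R X)
C: fault, evict Q, frames (R X C)
R: hit
J: fault, evict R, frames (X C J)
R: fault, evict X, frames (C J R)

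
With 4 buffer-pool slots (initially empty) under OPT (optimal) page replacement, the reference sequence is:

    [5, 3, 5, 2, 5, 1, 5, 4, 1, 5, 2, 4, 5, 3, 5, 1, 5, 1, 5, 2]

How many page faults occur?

5: miss, frames {5}
3: miss, frames {5,3}
5: hit
2: miss, frames {5,3,2}
5: hit
1: miss, frames {5,3,2,1}
5: hit
4: miss, evict 3, frames {5,2,1,4}
1: hit
5: hit
2: hit
4: hit
5: hit
3: miss, evict 4, frames {5,2,1,3}
5: hit
1: hit
5: hit
1: hit
5: hit
2: hit
Page faults: 6.

6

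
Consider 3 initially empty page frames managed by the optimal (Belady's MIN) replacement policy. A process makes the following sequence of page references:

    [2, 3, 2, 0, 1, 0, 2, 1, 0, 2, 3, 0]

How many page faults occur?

5

2 → miss, frames (2)
3 → miss, frames (2 3)
2 → hit
0 → miss, frames (2 3 0)
1 → miss, evict 3, frames (2 0 1)
0 → hit
2 → hit
1 → hit
0 → hit
2 → hit
3 → miss, evict 1, frames (2 0 3)
0 → hit
Page faults: 5.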